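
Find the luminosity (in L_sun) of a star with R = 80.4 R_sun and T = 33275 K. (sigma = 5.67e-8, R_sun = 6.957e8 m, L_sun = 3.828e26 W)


R = 80.4 * 6.957e8 m = 5.593428e+10 m. L = 4*pi*R^2*sigma*T^4 = 4*pi*(5.593428e+10)^2 * 5.67e-8 * 33275^4 = 2.732884539e+33 W. L/L_sun = 2.732884539e+33 / 3.828e26 = 7.139e+06

7.139e+06 L_sun


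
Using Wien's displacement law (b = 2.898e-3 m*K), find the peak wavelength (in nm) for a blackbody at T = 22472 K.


lam_max = b / T = 2.898e-3 / 22472 = 1.290e-07 m = 128.9605 nm

128.9605 nm


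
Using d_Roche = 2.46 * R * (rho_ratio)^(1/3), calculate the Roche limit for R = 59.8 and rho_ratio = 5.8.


d_Roche = 2.46 * 59.8 * 5.8^(1/3) = 264.3092

264.3092


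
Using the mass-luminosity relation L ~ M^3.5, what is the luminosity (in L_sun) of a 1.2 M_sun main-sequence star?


L/L_sun = (M/M_sun)^3.5 = 1.2^3.5 = 1.8929

1.8929 L_sun


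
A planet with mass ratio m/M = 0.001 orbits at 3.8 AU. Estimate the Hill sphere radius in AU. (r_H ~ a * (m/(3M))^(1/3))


r_H = a * (m/3M)^(1/3) = 3.8 * (0.001/3)^(1/3) = 0.2635

0.2635 AU


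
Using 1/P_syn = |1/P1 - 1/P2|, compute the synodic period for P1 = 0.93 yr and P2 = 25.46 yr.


1/P_syn = |1/P1 - 1/P2| = |1/0.93 - 1/25.46| => P_syn = 0.9653

0.9653 years


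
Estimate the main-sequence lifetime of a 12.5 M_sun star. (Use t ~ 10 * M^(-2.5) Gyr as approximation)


t = 10 * M^(-2.5) = 10 * 12.5^(-2.5) = 0.0181

0.0181 Gyr


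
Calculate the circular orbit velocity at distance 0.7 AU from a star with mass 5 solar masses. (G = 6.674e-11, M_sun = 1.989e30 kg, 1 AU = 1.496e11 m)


v = sqrt(GM/r) = sqrt(6.674e-11 * 9.945e+30 / 1.047e+11) = 79612.393

79612.393 m/s


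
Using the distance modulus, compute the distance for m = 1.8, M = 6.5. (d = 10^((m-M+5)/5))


d = 10^((m - M + 5)/5) = 10^((1.8 - 6.5 + 5)/5) = 1.1482

1.1482 pc


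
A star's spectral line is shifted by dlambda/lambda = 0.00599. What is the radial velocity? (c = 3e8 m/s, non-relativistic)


v = (dlambda/lambda) * c = 0.00599 * 3e8 = 1.797e+06

1.797e+06 m/s


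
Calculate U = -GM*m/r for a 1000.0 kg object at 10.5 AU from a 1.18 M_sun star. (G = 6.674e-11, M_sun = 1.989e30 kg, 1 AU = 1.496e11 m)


M = 1.18 * 1.989e30 kg = 2.34702e+30 kg; r = 10.5 AU * 1.496e11 m/AU = 1.5708e+12 m. U = -GM*m/r = -(6.674e-11 * 2.34702e+30 * 1000.0) / 1.5708e+12 = -9.972e+10

-9.972e+10 J


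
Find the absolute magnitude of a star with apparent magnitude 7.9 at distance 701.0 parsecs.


M = m - 5*log10(d) + 5 = 7.9 - 5*log10(701.0) + 5 = -1.3286

-1.3286


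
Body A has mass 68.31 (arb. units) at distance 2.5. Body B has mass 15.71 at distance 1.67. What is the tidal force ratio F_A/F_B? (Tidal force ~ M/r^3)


Ratio = (M1/r1^3) / (M2/r2^3) = (68.31/2.5^3) / (15.71/1.67^3) = 1.2961

1.2961


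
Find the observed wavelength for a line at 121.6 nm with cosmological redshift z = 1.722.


lam_obs = lam_emit * (1 + z) = 121.6 * (1 + 1.722) = 330.9952

330.9952 nm


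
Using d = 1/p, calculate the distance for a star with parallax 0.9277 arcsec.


d = 1/p = 1/0.9277 = 1.0779

1.0779 pc


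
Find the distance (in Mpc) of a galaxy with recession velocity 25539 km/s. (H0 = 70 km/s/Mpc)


d = v / H0 = 25539 / 70 = 364.8429

364.8429 Mpc


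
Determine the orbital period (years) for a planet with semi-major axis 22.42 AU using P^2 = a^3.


P = a^(3/2) = 22.42^1.5 = 106.1582

106.1582 years


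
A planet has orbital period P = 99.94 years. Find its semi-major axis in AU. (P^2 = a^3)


a = P^(2/3) = 99.94^(2/3) = 21.5357

21.5357 AU


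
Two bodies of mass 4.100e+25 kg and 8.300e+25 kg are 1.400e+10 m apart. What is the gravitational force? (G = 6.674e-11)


F = G*m1*m2/r^2 = 6.674e-11 * 4.100e+25 * 8.300e+25 / (1.400e+10)^2 = 6.674e-11 * 3.403e+51 / 1.960e+20 = 1.159e+21

1.159e+21 N


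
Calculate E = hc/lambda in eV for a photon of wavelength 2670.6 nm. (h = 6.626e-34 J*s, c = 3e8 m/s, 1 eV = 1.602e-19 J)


E = hc/lambda = 6.626e-34 * 3e8 / 2.671e-06 = 7.443e-20 J = 0.4646 eV

0.4646 eV


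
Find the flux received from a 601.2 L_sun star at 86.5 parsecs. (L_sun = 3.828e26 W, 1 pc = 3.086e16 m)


F = L / (4*pi*d^2) = 2.301e+29 / (4*pi*(2.669e+18)^2) = 2.570e-09

2.570e-09 W/m^2


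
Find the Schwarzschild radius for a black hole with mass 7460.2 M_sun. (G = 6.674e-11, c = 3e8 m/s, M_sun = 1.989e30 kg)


M = 7460.2 * 1.989e30 kg = 1.48383378e+34 kg. rs = 2GM/c^2 = 2 * 6.674e-11 * 1.48383378e+34 / (3e8)^2 = 2.201e+07

2.201e+07 m


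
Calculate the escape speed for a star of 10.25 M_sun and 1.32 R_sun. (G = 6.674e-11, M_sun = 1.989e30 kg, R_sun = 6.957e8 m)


M = 10.25 * 1.989e30 kg = 2.038725e+31 kg; R = 1.32 * 6.957e8 m = 9.18324e+08 m. v_esc = sqrt(2GM/R) = sqrt(2 * 6.674e-11 * 2.038725e+31 / 9.18324e+08) = 1.721e+06

1.721e+06 m/s


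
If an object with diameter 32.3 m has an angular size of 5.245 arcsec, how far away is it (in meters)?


D = size / theta_rad, theta_rad = 5.245 * pi/(180*3600) = 2.543e-05, D = 1.270e+06

1.270e+06 m


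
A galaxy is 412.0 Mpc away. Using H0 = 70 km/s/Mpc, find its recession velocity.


v = H0 * d = 70 * 412.0 = 28840.0

28840.0 km/s


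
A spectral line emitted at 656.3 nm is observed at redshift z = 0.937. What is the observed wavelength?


lam_obs = lam_emit * (1 + z) = 656.3 * (1 + 0.937) = 1271.2531

1271.2531 nm


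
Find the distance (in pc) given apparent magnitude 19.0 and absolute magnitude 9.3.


d = 10^((m - M + 5)/5) = 10^((19.0 - 9.3 + 5)/5) = 870.9636

870.9636 pc


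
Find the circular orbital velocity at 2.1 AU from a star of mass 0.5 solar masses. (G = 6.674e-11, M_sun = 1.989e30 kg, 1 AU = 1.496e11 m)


v = sqrt(GM/r) = sqrt(6.674e-11 * 9.945e+29 / 3.142e+11) = 14535.1678

14535.1678 m/s


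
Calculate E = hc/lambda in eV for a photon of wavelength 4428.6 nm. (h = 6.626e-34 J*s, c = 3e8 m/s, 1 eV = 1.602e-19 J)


E = hc/lambda = 6.626e-34 * 3e8 / 4.429e-06 = 4.489e-20 J = 0.2802 eV

0.2802 eV


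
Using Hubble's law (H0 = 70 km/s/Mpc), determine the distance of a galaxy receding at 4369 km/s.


d = v / H0 = 4369 / 70 = 62.4143

62.4143 Mpc


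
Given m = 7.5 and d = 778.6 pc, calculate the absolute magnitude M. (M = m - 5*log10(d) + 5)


M = m - 5*log10(d) + 5 = 7.5 - 5*log10(778.6) + 5 = -1.9566

-1.9566


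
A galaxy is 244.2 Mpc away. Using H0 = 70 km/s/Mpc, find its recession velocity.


v = H0 * d = 70 * 244.2 = 17094.0

17094.0 km/s


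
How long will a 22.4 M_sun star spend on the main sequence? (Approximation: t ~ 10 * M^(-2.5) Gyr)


t = 10 * M^(-2.5) = 10 * 22.4^(-2.5) = 0.0042

0.0042 Gyr


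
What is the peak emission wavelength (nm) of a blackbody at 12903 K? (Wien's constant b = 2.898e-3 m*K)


lam_max = b / T = 2.898e-3 / 12903 = 2.246e-07 m = 224.5989 nm

224.5989 nm


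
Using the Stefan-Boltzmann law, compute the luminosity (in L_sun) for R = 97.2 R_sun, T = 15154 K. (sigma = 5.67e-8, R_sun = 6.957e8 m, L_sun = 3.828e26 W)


R = 97.2 * 6.957e8 m = 6.762204e+10 m. L = 4*pi*R^2*sigma*T^4 = 4*pi*(6.762204e+10)^2 * 5.67e-8 * 15154^4 = 1.718219293e+32 W. L/L_sun = 1.718219293e+32 / 3.828e26 = 448855.6146

448855.6146 L_sun


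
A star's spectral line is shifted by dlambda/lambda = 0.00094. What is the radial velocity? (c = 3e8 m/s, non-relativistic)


v = (dlambda/lambda) * c = 0.00094 * 3e8 = 282000.0

282000.0 m/s


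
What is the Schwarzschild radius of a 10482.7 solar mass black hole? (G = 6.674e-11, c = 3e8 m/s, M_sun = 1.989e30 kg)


M = 10482.7 * 1.989e30 kg = 2.08500903e+34 kg. rs = 2GM/c^2 = 2 * 6.674e-11 * 2.08500903e+34 / (3e8)^2 = 3.092e+07

3.092e+07 m


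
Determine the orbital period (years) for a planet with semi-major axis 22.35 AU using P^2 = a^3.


P = a^(3/2) = 22.35^1.5 = 105.6614

105.6614 years


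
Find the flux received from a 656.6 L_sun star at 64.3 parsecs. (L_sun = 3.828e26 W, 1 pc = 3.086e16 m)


F = L / (4*pi*d^2) = 2.513e+29 / (4*pi*(1.984e+18)^2) = 5.080e-09

5.080e-09 W/m^2


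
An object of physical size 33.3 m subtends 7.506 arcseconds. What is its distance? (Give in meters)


D = size / theta_rad, theta_rad = 7.506 * pi/(180*3600) = 3.639e-05, D = 915083.6728

915083.6728 m


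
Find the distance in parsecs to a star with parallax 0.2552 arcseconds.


d = 1/p = 1/0.2552 = 3.9185

3.9185 pc


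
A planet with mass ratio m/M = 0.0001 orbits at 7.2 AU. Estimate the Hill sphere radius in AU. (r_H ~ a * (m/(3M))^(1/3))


r_H = a * (m/3M)^(1/3) = 7.2 * (0.0001/3)^(1/3) = 0.2317

0.2317 AU


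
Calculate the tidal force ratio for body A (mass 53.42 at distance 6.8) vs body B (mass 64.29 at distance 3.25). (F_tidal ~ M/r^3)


Ratio = (M1/r1^3) / (M2/r2^3) = (53.42/6.8^3) / (64.29/3.25^3) = 0.0907

0.0907


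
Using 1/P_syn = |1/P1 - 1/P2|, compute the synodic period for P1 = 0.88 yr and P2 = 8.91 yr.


1/P_syn = |1/P1 - 1/P2| = |1/0.88 - 1/8.91| => P_syn = 0.9764

0.9764 years


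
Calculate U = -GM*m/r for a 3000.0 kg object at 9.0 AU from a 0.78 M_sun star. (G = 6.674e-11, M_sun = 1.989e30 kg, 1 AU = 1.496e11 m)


M = 0.78 * 1.989e30 kg = 1.55142e+30 kg; r = 9.0 AU * 1.496e11 m/AU = 1.3464e+12 m. U = -GM*m/r = -(6.674e-11 * 1.55142e+30 * 3000.0) / 1.3464e+12 = -2.307e+11

-2.307e+11 J


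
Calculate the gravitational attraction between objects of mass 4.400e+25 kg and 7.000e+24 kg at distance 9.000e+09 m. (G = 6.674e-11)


F = G*m1*m2/r^2 = 6.674e-11 * 4.400e+25 * 7.000e+24 / (9.000e+09)^2 = 6.674e-11 * 3.080e+50 / 8.100e+19 = 2.538e+20

2.538e+20 N


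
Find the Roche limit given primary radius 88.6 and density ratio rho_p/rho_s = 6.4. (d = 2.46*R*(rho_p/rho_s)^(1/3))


d_Roche = 2.46 * 88.6 * 6.4^(1/3) = 404.6649

404.6649


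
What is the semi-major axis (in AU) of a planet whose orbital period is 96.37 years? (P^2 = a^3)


a = P^(2/3) = 96.37^(2/3) = 21.0198

21.0198 AU


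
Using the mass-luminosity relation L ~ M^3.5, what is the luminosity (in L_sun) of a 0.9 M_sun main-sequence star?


L/L_sun = (M/M_sun)^3.5 = 0.9^3.5 = 0.6916

0.6916 L_sun


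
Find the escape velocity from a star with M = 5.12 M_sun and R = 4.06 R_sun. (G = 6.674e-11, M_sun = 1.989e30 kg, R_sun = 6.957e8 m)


M = 5.12 * 1.989e30 kg = 1.018368e+31 kg; R = 4.06 * 6.957e8 m = 2.824542e+09 m. v_esc = sqrt(2GM/R) = sqrt(2 * 6.674e-11 * 1.018368e+31 / 2.824542e+09) = 693723.5735

693723.5735 m/s


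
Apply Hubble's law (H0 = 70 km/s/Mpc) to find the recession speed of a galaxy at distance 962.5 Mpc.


v = H0 * d = 70 * 962.5 = 67375.0

67375.0 km/s


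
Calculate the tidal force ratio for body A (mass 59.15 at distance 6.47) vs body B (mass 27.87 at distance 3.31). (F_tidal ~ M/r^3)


Ratio = (M1/r1^3) / (M2/r2^3) = (59.15/6.47^3) / (27.87/3.31^3) = 0.2842

0.2842


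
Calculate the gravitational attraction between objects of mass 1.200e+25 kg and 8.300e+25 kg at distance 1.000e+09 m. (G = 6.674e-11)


F = G*m1*m2/r^2 = 6.674e-11 * 1.200e+25 * 8.300e+25 / (1.000e+09)^2 = 6.674e-11 * 9.960e+50 / 1.000e+18 = 6.647e+22

6.647e+22 N


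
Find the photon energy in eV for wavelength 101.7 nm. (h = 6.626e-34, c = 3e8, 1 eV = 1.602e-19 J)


E = hc/lambda = 6.626e-34 * 3e8 / 1.017e-07 = 1.955e-18 J = 12.2008 eV

12.2008 eV


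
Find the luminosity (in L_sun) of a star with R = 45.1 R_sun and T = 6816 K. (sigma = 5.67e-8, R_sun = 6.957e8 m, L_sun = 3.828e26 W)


R = 45.1 * 6.957e8 m = 3.137607e+10 m. L = 4*pi*R^2*sigma*T^4 = 4*pi*(3.137607e+10)^2 * 5.67e-8 * 6816^4 = 1.513938873e+30 W. L/L_sun = 1.513938873e+30 / 3.828e26 = 3954.9082

3954.9082 L_sun


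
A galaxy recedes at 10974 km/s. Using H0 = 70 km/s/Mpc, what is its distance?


d = v / H0 = 10974 / 70 = 156.7714

156.7714 Mpc


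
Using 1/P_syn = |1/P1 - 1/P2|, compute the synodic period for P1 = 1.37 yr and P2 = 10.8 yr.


1/P_syn = |1/P1 - 1/P2| = |1/1.37 - 1/10.8| => P_syn = 1.569

1.569 years


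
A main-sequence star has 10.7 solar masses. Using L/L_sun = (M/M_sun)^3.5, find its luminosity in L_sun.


L/L_sun = (M/M_sun)^3.5 = 10.7^3.5 = 4007.2203

4007.2203 L_sun


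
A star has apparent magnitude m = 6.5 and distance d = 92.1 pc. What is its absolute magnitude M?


M = m - 5*log10(d) + 5 = 6.5 - 5*log10(92.1) + 5 = 1.6787

1.6787


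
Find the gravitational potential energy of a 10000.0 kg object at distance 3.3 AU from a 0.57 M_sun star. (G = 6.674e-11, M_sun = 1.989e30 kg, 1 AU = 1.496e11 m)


M = 0.57 * 1.989e30 kg = 1.13373e+30 kg; r = 3.3 AU * 1.496e11 m/AU = 4.9368e+11 m. U = -GM*m/r = -(6.674e-11 * 1.13373e+30 * 10000.0) / 4.9368e+11 = -1.533e+12

-1.533e+12 J


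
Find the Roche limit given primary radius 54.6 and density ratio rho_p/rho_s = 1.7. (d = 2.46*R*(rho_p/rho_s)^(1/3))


d_Roche = 2.46 * 54.6 * 1.7^(1/3) = 160.3039

160.3039


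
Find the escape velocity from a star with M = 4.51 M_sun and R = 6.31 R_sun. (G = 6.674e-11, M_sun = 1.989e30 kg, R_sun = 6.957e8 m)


M = 4.51 * 1.989e30 kg = 8.97039e+30 kg; R = 6.31 * 6.957e8 m = 4.389867e+09 m. v_esc = sqrt(2GM/R) = sqrt(2 * 6.674e-11 * 8.97039e+30 / 4.389867e+09) = 522261.5823

522261.5823 m/s


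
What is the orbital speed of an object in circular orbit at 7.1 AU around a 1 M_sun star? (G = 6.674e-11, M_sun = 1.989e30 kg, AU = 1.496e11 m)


v = sqrt(GM/r) = sqrt(6.674e-11 * 1.989e+30 / 1.062e+12) = 11179.3234

11179.3234 m/s


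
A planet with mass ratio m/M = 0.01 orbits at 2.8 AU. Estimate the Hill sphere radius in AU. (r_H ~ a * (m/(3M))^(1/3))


r_H = a * (m/3M)^(1/3) = 2.8 * (0.01/3)^(1/3) = 0.4183

0.4183 AU


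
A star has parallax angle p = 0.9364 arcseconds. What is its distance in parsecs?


d = 1/p = 1/0.9364 = 1.0679

1.0679 pc


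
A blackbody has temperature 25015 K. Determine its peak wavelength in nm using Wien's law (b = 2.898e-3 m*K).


lam_max = b / T = 2.898e-3 / 25015 = 1.159e-07 m = 115.8505 nm

115.8505 nm


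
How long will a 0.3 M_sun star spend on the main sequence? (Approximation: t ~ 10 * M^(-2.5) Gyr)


t = 10 * M^(-2.5) = 10 * 0.3^(-2.5) = 202.8602

202.8602 Gyr


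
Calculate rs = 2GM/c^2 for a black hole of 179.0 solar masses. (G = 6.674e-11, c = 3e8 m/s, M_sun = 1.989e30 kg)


M = 179.0 * 1.989e30 kg = 3.56031e+32 kg. rs = 2GM/c^2 = 2 * 6.674e-11 * 3.56031e+32 / (3e8)^2 = 528033.532

528033.532 m


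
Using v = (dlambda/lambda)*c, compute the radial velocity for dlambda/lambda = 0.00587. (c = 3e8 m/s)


v = (dlambda/lambda) * c = 0.00587 * 3e8 = 1.761e+06

1.761e+06 m/s


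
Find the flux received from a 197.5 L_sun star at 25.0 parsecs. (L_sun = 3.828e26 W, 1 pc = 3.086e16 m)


F = L / (4*pi*d^2) = 7.560e+28 / (4*pi*(7.715e+17)^2) = 1.011e-08

1.011e-08 W/m^2


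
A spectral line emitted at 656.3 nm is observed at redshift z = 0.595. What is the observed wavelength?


lam_obs = lam_emit * (1 + z) = 656.3 * (1 + 0.595) = 1046.7985

1046.7985 nm


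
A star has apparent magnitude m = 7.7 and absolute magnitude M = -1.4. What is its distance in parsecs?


d = 10^((m - M + 5)/5) = 10^((7.7 - -1.4 + 5)/5) = 660.6934

660.6934 pc


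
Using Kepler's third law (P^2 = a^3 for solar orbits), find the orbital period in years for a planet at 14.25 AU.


P = a^(3/2) = 14.25^1.5 = 53.7926

53.7926 years


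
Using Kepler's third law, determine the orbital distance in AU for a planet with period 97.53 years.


a = P^(2/3) = 97.53^(2/3) = 21.1881

21.1881 AU


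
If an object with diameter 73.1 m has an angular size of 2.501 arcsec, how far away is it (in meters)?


D = size / theta_rad, theta_rad = 2.501 * pi/(180*3600) = 1.213e-05, D = 6.029e+06

6.029e+06 m


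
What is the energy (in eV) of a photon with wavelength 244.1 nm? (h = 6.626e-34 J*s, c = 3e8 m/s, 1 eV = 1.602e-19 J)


E = hc/lambda = 6.626e-34 * 3e8 / 2.441e-07 = 8.143e-19 J = 5.0833 eV

5.0833 eV


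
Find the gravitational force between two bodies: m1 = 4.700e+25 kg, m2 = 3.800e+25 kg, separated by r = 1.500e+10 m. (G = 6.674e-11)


F = G*m1*m2/r^2 = 6.674e-11 * 4.700e+25 * 3.800e+25 / (1.500e+10)^2 = 6.674e-11 * 1.786e+51 / 2.250e+20 = 5.298e+20

5.298e+20 N


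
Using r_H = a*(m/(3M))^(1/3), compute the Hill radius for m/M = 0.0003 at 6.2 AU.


r_H = a * (m/3M)^(1/3) = 6.2 * (0.0003/3)^(1/3) = 0.2878

0.2878 AU


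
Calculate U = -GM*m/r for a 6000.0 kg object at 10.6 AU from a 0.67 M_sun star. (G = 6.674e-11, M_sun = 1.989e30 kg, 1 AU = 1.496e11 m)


M = 0.67 * 1.989e30 kg = 1.33263e+30 kg; r = 10.6 AU * 1.496e11 m/AU = 1.58576e+12 m. U = -GM*m/r = -(6.674e-11 * 1.33263e+30 * 6000.0) / 1.58576e+12 = -3.365e+11

-3.365e+11 J


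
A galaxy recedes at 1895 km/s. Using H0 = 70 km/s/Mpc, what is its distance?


d = v / H0 = 1895 / 70 = 27.0714

27.0714 Mpc


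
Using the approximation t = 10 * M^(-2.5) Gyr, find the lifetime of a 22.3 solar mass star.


t = 10 * M^(-2.5) = 10 * 22.3^(-2.5) = 0.0043

0.0043 Gyr


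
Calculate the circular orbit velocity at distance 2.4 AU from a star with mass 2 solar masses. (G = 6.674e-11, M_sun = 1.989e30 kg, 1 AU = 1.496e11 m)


v = sqrt(GM/r) = sqrt(6.674e-11 * 3.978e+30 / 3.590e+11) = 27192.809

27192.809 m/s


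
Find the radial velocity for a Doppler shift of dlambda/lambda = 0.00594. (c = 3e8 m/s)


v = (dlambda/lambda) * c = 0.00594 * 3e8 = 1.782e+06

1.782e+06 m/s


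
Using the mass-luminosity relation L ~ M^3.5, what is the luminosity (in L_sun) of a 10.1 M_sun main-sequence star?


L/L_sun = (M/M_sun)^3.5 = 10.1^3.5 = 3274.3478

3274.3478 L_sun


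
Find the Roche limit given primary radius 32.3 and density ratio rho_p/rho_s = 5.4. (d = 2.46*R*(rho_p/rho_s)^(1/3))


d_Roche = 2.46 * 32.3 * 5.4^(1/3) = 139.402

139.402


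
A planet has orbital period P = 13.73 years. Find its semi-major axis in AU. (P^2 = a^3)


a = P^(2/3) = 13.73^(2/3) = 5.7339

5.7339 AU


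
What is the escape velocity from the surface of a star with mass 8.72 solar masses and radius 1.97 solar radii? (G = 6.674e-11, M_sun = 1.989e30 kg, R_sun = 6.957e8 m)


M = 8.72 * 1.989e30 kg = 1.734408e+31 kg; R = 1.97 * 6.957e8 m = 1.370529e+09 m. v_esc = sqrt(2GM/R) = sqrt(2 * 6.674e-11 * 1.734408e+31 / 1.370529e+09) = 1.300e+06

1.300e+06 m/s


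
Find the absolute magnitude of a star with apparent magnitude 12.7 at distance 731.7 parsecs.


M = m - 5*log10(d) + 5 = 12.7 - 5*log10(731.7) + 5 = 3.3783

3.3783


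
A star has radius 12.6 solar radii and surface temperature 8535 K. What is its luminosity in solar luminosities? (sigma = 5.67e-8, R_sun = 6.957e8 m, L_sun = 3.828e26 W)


R = 12.6 * 6.957e8 m = 8.76582e+09 m. L = 4*pi*R^2*sigma*T^4 = 4*pi*(8.76582e+09)^2 * 5.67e-8 * 8535^4 = 2.90530761e+29 W. L/L_sun = 2.90530761e+29 / 3.828e26 = 758.9623

758.9623 L_sun


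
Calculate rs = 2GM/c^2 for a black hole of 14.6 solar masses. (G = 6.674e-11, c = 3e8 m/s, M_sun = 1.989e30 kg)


M = 14.6 * 1.989e30 kg = 2.90394e+31 kg. rs = 2GM/c^2 = 2 * 6.674e-11 * 2.90394e+31 / (3e8)^2 = 43068.6568

43068.6568 m


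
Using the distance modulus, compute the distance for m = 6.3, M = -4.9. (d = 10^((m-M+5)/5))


d = 10^((m - M + 5)/5) = 10^((6.3 - -4.9 + 5)/5) = 1737.8008

1737.8008 pc


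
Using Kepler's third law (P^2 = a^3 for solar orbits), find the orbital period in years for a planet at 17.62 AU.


P = a^(3/2) = 17.62^1.5 = 73.962

73.962 years


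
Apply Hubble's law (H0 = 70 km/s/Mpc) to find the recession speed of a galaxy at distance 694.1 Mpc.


v = H0 * d = 70 * 694.1 = 48587.0

48587.0 km/s


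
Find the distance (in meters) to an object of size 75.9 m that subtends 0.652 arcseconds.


D = size / theta_rad, theta_rad = 0.652 * pi/(180*3600) = 3.161e-06, D = 2.401e+07

2.401e+07 m


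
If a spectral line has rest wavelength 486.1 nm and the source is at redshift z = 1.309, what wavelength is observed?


lam_obs = lam_emit * (1 + z) = 486.1 * (1 + 1.309) = 1122.4049

1122.4049 nm


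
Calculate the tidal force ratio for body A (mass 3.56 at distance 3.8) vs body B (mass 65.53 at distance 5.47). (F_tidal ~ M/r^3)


Ratio = (M1/r1^3) / (M2/r2^3) = (3.56/3.8^3) / (65.53/5.47^3) = 0.162

0.162


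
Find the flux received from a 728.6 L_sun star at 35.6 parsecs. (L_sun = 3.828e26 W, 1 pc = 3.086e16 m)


F = L / (4*pi*d^2) = 2.789e+29 / (4*pi*(1.099e+18)^2) = 1.839e-08

1.839e-08 W/m^2


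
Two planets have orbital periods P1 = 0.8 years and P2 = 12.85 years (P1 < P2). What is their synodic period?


1/P_syn = |1/P1 - 1/P2| = |1/0.8 - 1/12.85| => P_syn = 0.8531

0.8531 years


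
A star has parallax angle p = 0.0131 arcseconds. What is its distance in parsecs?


d = 1/p = 1/0.0131 = 76.3359

76.3359 pc


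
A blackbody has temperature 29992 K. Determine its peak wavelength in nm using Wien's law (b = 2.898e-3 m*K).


lam_max = b / T = 2.898e-3 / 29992 = 9.663e-08 m = 96.6258 nm

96.6258 nm


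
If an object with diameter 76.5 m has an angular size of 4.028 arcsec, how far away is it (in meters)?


D = size / theta_rad, theta_rad = 4.028 * pi/(180*3600) = 1.953e-05, D = 3.917e+06

3.917e+06 m


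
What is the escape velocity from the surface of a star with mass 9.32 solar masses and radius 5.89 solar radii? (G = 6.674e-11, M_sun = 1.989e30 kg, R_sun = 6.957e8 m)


M = 9.32 * 1.989e30 kg = 1.853748e+31 kg; R = 5.89 * 6.957e8 m = 4.097673e+09 m. v_esc = sqrt(2GM/R) = sqrt(2 * 6.674e-11 * 1.853748e+31 / 4.097673e+09) = 777078.3291

777078.3291 m/s


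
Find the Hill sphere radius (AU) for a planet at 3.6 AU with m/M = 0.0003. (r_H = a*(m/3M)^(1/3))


r_H = a * (m/3M)^(1/3) = 3.6 * (0.0003/3)^(1/3) = 0.1671

0.1671 AU


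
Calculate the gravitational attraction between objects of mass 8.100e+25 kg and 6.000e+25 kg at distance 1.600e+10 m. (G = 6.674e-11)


F = G*m1*m2/r^2 = 6.674e-11 * 8.100e+25 * 6.000e+25 / (1.600e+10)^2 = 6.674e-11 * 4.860e+51 / 2.560e+20 = 1.267e+21

1.267e+21 N


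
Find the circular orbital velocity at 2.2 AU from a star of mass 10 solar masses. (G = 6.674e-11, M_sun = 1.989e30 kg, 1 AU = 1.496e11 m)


v = sqrt(GM/r) = sqrt(6.674e-11 * 1.989e+31 / 3.291e+11) = 63508.7194

63508.7194 m/s


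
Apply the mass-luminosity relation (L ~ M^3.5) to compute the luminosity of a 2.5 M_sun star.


L/L_sun = (M/M_sun)^3.5 = 2.5^3.5 = 24.7053

24.7053 L_sun


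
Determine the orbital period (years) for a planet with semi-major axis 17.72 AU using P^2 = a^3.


P = a^(3/2) = 17.72^1.5 = 74.5926

74.5926 years


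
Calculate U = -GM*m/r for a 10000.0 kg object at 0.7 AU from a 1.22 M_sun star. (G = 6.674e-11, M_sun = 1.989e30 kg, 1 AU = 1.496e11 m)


M = 1.22 * 1.989e30 kg = 2.42658e+30 kg; r = 0.7 AU * 1.496e11 m/AU = 1.0472e+11 m. U = -GM*m/r = -(6.674e-11 * 2.42658e+30 * 10000.0) / 1.0472e+11 = -1.547e+13

-1.547e+13 J


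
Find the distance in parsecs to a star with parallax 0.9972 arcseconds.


d = 1/p = 1/0.9972 = 1.0028

1.0028 pc


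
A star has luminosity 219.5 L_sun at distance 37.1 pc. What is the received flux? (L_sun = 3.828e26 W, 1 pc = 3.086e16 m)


F = L / (4*pi*d^2) = 8.402e+28 / (4*pi*(1.145e+18)^2) = 5.101e-09

5.101e-09 W/m^2


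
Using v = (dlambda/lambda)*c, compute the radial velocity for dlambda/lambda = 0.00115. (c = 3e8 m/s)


v = (dlambda/lambda) * c = 0.00115 * 3e8 = 345000.0

345000.0 m/s


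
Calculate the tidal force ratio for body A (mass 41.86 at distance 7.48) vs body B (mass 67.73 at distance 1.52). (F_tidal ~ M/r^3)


Ratio = (M1/r1^3) / (M2/r2^3) = (41.86/7.48^3) / (67.73/1.52^3) = 0.0052

0.0052


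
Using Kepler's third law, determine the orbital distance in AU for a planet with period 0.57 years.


a = P^(2/3) = 0.57^(2/3) = 0.6875

0.6875 AU


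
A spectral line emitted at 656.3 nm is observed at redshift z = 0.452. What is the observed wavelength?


lam_obs = lam_emit * (1 + z) = 656.3 * (1 + 0.452) = 952.9476

952.9476 nm


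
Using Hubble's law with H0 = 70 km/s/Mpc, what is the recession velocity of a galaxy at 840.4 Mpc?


v = H0 * d = 70 * 840.4 = 58828.0

58828.0 km/s


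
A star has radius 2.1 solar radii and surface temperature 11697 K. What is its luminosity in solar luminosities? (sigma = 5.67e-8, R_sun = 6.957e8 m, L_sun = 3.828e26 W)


R = 2.1 * 6.957e8 m = 1.46097e+09 m. L = 4*pi*R^2*sigma*T^4 = 4*pi*(1.46097e+09)^2 * 5.67e-8 * 11697^4 = 2.846908301e+28 W. L/L_sun = 2.846908301e+28 / 3.828e26 = 74.3706

74.3706 L_sun


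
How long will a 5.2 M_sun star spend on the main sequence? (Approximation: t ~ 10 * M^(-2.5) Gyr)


t = 10 * M^(-2.5) = 10 * 5.2^(-2.5) = 0.1622

0.1622 Gyr


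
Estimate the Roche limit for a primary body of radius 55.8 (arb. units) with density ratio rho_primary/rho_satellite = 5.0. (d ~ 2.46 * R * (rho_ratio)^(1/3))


d_Roche = 2.46 * 55.8 * 5.0^(1/3) = 234.725

234.725


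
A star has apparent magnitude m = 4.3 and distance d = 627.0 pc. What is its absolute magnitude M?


M = m - 5*log10(d) + 5 = 4.3 - 5*log10(627.0) + 5 = -4.6863

-4.6863


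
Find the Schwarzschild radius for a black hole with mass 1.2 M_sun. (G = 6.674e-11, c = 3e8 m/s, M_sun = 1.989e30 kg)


M = 1.2 * 1.989e30 kg = 2.3868e+30 kg. rs = 2GM/c^2 = 2 * 6.674e-11 * 2.3868e+30 / (3e8)^2 = 3539.8896

3539.8896 m


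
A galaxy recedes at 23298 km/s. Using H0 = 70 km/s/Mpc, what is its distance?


d = v / H0 = 23298 / 70 = 332.8286

332.8286 Mpc


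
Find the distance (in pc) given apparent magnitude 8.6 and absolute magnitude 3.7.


d = 10^((m - M + 5)/5) = 10^((8.6 - 3.7 + 5)/5) = 95.4993

95.4993 pc


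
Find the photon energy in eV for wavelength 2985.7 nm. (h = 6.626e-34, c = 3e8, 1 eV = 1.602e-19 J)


E = hc/lambda = 6.626e-34 * 3e8 / 2.986e-06 = 6.658e-20 J = 0.4156 eV

0.4156 eV


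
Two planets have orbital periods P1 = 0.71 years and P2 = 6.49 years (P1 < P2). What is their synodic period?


1/P_syn = |1/P1 - 1/P2| = |1/0.71 - 1/6.49| => P_syn = 0.7972

0.7972 years


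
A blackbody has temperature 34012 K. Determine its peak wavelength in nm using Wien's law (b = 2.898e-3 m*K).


lam_max = b / T = 2.898e-3 / 34012 = 8.521e-08 m = 85.2052 nm

85.2052 nm


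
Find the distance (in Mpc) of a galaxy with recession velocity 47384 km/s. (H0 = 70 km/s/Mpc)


d = v / H0 = 47384 / 70 = 676.9143

676.9143 Mpc


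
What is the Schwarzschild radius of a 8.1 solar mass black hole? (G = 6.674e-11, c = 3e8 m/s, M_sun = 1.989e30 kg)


M = 8.1 * 1.989e30 kg = 1.61109e+31 kg. rs = 2GM/c^2 = 2 * 6.674e-11 * 1.61109e+31 / (3e8)^2 = 23894.2548

23894.2548 m


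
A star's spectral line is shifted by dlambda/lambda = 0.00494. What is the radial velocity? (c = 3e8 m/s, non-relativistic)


v = (dlambda/lambda) * c = 0.00494 * 3e8 = 1.482e+06

1.482e+06 m/s


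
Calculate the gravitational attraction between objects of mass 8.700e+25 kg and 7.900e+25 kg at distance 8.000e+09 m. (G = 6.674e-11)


F = G*m1*m2/r^2 = 6.674e-11 * 8.700e+25 * 7.900e+25 / (8.000e+09)^2 = 6.674e-11 * 6.873e+51 / 6.400e+19 = 7.167e+21

7.167e+21 N


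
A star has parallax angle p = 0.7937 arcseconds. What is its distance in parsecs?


d = 1/p = 1/0.7937 = 1.2599

1.2599 pc


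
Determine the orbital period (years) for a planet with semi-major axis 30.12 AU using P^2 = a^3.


P = a^(3/2) = 30.12^1.5 = 165.3037

165.3037 years


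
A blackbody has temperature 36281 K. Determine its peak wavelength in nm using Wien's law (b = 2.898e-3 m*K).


lam_max = b / T = 2.898e-3 / 36281 = 7.988e-08 m = 79.8765 nm

79.8765 nm


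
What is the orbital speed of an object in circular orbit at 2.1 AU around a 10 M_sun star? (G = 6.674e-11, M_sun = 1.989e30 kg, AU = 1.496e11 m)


v = sqrt(GM/r) = sqrt(6.674e-11 * 1.989e+31 / 3.142e+11) = 65003.2467

65003.2467 m/s


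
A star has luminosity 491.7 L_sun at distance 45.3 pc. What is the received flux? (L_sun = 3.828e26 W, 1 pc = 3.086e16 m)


F = L / (4*pi*d^2) = 1.882e+29 / (4*pi*(1.398e+18)^2) = 7.664e-09

7.664e-09 W/m^2


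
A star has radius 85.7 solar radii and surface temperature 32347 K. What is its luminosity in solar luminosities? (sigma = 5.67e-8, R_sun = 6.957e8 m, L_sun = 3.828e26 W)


R = 85.7 * 6.957e8 m = 5.962149e+10 m. L = 4*pi*R^2*sigma*T^4 = 4*pi*(5.962149e+10)^2 * 5.67e-8 * 32347^4 = 2.772902553e+33 W. L/L_sun = 2.772902553e+33 / 3.828e26 = 7.244e+06

7.244e+06 L_sun


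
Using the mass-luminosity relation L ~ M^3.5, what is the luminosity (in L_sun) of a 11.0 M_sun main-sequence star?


L/L_sun = (M/M_sun)^3.5 = 11.0^3.5 = 4414.4276

4414.4276 L_sun


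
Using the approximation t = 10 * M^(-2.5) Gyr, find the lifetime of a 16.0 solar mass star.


t = 10 * M^(-2.5) = 10 * 16.0^(-2.5) = 0.0098

0.0098 Gyr


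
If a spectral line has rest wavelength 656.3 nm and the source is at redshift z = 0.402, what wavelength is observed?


lam_obs = lam_emit * (1 + z) = 656.3 * (1 + 0.402) = 920.1326

920.1326 nm


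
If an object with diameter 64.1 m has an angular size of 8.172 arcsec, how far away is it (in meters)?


D = size / theta_rad, theta_rad = 8.172 * pi/(180*3600) = 3.962e-05, D = 1.618e+06

1.618e+06 m


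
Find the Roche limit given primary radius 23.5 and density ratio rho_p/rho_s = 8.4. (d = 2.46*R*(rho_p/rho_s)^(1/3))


d_Roche = 2.46 * 23.5 * 8.4^(1/3) = 117.5157

117.5157


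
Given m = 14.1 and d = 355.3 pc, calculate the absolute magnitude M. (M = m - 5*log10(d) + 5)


M = m - 5*log10(d) + 5 = 14.1 - 5*log10(355.3) + 5 = 6.347

6.347


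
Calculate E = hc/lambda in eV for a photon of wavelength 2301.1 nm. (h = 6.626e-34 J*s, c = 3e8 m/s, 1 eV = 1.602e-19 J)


E = hc/lambda = 6.626e-34 * 3e8 / 2.301e-06 = 8.638e-20 J = 0.5392 eV

0.5392 eV


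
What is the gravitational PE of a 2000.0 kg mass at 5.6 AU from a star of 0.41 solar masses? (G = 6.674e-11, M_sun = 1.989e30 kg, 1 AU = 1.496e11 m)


M = 0.41 * 1.989e30 kg = 8.1549e+29 kg; r = 5.6 AU * 1.496e11 m/AU = 8.3776e+11 m. U = -GM*m/r = -(6.674e-11 * 8.1549e+29 * 2000.0) / 8.3776e+11 = -1.299e+11

-1.299e+11 J


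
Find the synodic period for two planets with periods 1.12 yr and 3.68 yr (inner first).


1/P_syn = |1/P1 - 1/P2| = |1/1.12 - 1/3.68| => P_syn = 1.61

1.61 years


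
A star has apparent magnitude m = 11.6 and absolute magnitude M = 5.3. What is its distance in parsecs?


d = 10^((m - M + 5)/5) = 10^((11.6 - 5.3 + 5)/5) = 181.9701

181.9701 pc


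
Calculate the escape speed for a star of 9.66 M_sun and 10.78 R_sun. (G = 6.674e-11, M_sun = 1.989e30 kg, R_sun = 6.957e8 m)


M = 9.66 * 1.989e30 kg = 1.921374e+31 kg; R = 10.78 * 6.957e8 m = 7.499646e+09 m. v_esc = sqrt(2GM/R) = sqrt(2 * 6.674e-11 * 1.921374e+31 / 7.499646e+09) = 584781.5629

584781.5629 m/s


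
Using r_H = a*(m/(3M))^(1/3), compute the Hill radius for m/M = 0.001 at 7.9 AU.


r_H = a * (m/3M)^(1/3) = 7.9 * (0.001/3)^(1/3) = 0.5478

0.5478 AU


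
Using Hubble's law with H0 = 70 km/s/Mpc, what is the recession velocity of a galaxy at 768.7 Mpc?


v = H0 * d = 70 * 768.7 = 53809.0

53809.0 km/s


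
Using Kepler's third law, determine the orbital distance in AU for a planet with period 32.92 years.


a = P^(2/3) = 32.92^(2/3) = 10.2716

10.2716 AU


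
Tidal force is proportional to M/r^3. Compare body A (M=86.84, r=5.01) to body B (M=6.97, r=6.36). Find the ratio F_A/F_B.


Ratio = (M1/r1^3) / (M2/r2^3) = (86.84/5.01^3) / (6.97/6.36^3) = 25.4886

25.4886


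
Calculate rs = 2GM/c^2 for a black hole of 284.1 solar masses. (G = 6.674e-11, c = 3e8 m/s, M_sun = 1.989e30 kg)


M = 284.1 * 1.989e30 kg = 5.650749e+32 kg. rs = 2GM/c^2 = 2 * 6.674e-11 * 5.650749e+32 / (3e8)^2 = 838068.8628

838068.8628 m


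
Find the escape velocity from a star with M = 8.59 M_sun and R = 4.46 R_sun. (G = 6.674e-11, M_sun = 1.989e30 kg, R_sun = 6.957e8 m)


M = 8.59 * 1.989e30 kg = 1.708551e+31 kg; R = 4.46 * 6.957e8 m = 3.102822e+09 m. v_esc = sqrt(2GM/R) = sqrt(2 * 6.674e-11 * 1.708551e+31 / 3.102822e+09) = 857321.3545

857321.3545 m/s


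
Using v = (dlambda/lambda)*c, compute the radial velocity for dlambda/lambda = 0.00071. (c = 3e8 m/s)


v = (dlambda/lambda) * c = 0.00071 * 3e8 = 213000.0

213000.0 m/s


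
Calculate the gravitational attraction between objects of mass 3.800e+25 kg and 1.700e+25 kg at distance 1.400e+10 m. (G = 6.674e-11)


F = G*m1*m2/r^2 = 6.674e-11 * 3.800e+25 * 1.700e+25 / (1.400e+10)^2 = 6.674e-11 * 6.460e+50 / 1.960e+20 = 2.200e+20

2.200e+20 N


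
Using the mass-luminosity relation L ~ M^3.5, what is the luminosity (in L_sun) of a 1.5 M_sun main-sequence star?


L/L_sun = (M/M_sun)^3.5 = 1.5^3.5 = 4.1335

4.1335 L_sun


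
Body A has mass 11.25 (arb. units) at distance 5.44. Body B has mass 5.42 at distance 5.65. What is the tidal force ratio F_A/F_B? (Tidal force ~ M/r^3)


Ratio = (M1/r1^3) / (M2/r2^3) = (11.25/5.44^3) / (5.42/5.65^3) = 2.3254

2.3254


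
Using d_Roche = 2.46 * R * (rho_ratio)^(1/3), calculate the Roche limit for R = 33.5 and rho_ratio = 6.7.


d_Roche = 2.46 * 33.5 * 6.7^(1/3) = 155.3596

155.3596


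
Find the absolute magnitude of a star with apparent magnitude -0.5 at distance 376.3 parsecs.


M = m - 5*log10(d) + 5 = -0.5 - 5*log10(376.3) + 5 = -8.3777

-8.3777


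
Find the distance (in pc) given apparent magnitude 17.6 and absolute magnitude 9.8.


d = 10^((m - M + 5)/5) = 10^((17.6 - 9.8 + 5)/5) = 363.0781

363.0781 pc


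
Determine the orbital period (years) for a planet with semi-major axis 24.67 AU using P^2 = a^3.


P = a^(3/2) = 24.67^1.5 = 122.5332

122.5332 years


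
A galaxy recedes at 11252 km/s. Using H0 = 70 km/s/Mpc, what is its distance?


d = v / H0 = 11252 / 70 = 160.7429

160.7429 Mpc


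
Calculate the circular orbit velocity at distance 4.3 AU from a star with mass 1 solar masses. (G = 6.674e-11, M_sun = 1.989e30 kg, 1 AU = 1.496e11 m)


v = sqrt(GM/r) = sqrt(6.674e-11 * 1.989e+30 / 6.433e+11) = 14365.16

14365.16 m/s


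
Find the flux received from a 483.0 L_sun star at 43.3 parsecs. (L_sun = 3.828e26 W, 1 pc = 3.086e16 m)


F = L / (4*pi*d^2) = 1.849e+29 / (4*pi*(1.336e+18)^2) = 8.240e-09

8.240e-09 W/m^2


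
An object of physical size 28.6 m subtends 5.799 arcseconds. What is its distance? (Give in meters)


D = size / theta_rad, theta_rad = 5.799 * pi/(180*3600) = 2.811e-05, D = 1.017e+06

1.017e+06 m


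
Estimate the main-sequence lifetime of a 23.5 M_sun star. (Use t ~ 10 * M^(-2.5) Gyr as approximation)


t = 10 * M^(-2.5) = 10 * 23.5^(-2.5) = 0.0037

0.0037 Gyr


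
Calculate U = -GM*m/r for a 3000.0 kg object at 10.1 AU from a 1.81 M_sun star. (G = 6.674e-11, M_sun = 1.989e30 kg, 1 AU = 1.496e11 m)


M = 1.81 * 1.989e30 kg = 3.60009e+30 kg; r = 10.1 AU * 1.496e11 m/AU = 1.51096e+12 m. U = -GM*m/r = -(6.674e-11 * 3.60009e+30 * 3000.0) / 1.51096e+12 = -4.771e+11

-4.771e+11 J


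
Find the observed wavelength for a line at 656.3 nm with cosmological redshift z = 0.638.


lam_obs = lam_emit * (1 + z) = 656.3 * (1 + 0.638) = 1075.0194

1075.0194 nm


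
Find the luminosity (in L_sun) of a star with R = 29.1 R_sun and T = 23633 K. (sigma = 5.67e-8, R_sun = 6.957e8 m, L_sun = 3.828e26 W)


R = 29.1 * 6.957e8 m = 2.024487e+10 m. L = 4*pi*R^2*sigma*T^4 = 4*pi*(2.024487e+10)^2 * 5.67e-8 * 23633^4 = 9.10957944e+31 W. L/L_sun = 9.10957944e+31 / 3.828e26 = 237972.2947

237972.2947 L_sun


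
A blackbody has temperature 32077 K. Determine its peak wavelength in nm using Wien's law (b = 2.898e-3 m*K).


lam_max = b / T = 2.898e-3 / 32077 = 9.035e-08 m = 90.3451 nm

90.3451 nm


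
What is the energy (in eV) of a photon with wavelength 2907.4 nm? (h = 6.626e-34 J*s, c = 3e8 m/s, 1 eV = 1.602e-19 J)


E = hc/lambda = 6.626e-34 * 3e8 / 2.907e-06 = 6.837e-20 J = 0.4268 eV

0.4268 eV


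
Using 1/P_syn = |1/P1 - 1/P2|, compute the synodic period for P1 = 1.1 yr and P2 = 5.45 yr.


1/P_syn = |1/P1 - 1/P2| = |1/1.1 - 1/5.45| => P_syn = 1.3782

1.3782 years


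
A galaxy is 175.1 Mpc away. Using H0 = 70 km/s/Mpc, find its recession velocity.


v = H0 * d = 70 * 175.1 = 12257.0

12257.0 km/s


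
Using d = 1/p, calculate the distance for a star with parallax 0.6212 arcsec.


d = 1/p = 1/0.6212 = 1.6098

1.6098 pc


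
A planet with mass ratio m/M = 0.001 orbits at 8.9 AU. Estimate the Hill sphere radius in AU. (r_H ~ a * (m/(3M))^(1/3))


r_H = a * (m/3M)^(1/3) = 8.9 * (0.001/3)^(1/3) = 0.6171

0.6171 AU


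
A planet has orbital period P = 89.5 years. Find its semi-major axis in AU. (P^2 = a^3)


a = P^(2/3) = 89.5^(2/3) = 20.0085

20.0085 AU


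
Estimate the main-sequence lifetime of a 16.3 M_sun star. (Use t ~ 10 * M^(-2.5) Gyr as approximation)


t = 10 * M^(-2.5) = 10 * 16.3^(-2.5) = 0.0093

0.0093 Gyr


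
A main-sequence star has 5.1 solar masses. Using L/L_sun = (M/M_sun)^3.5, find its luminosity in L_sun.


L/L_sun = (M/M_sun)^3.5 = 5.1^3.5 = 299.5681

299.5681 L_sun


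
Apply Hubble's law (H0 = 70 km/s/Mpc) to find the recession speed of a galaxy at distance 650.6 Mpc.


v = H0 * d = 70 * 650.6 = 45542.0

45542.0 km/s


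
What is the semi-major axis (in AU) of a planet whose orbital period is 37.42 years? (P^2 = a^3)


a = P^(2/3) = 37.42^(2/3) = 11.1876

11.1876 AU


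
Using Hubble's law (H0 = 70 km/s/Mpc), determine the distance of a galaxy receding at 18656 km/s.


d = v / H0 = 18656 / 70 = 266.5143

266.5143 Mpc


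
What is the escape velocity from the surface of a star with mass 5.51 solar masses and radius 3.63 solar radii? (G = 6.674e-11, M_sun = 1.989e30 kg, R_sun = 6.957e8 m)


M = 5.51 * 1.989e30 kg = 1.095939e+31 kg; R = 3.63 * 6.957e8 m = 2.525391e+09 m. v_esc = sqrt(2GM/R) = sqrt(2 * 6.674e-11 * 1.095939e+31 / 2.525391e+09) = 761091.6824

761091.6824 m/s


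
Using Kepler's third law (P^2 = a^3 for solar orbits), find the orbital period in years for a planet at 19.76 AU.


P = a^(3/2) = 19.76^1.5 = 87.8376

87.8376 years


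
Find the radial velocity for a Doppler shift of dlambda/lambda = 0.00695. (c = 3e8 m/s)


v = (dlambda/lambda) * c = 0.00695 * 3e8 = 2.085e+06

2.085e+06 m/s


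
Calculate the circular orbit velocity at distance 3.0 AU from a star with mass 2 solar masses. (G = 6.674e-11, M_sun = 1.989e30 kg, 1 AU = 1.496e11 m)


v = sqrt(GM/r) = sqrt(6.674e-11 * 3.978e+30 / 4.488e+11) = 24321.9878

24321.9878 m/s


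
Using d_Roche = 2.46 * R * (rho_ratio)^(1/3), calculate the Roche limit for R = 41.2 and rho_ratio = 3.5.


d_Roche = 2.46 * 41.2 * 3.5^(1/3) = 153.8822

153.8822


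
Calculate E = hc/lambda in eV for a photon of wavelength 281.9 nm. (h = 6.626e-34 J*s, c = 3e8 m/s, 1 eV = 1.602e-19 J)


E = hc/lambda = 6.626e-34 * 3e8 / 2.819e-07 = 7.051e-19 J = 4.4016 eV

4.4016 eV


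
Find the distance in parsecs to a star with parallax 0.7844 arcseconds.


d = 1/p = 1/0.7844 = 1.2749

1.2749 pc


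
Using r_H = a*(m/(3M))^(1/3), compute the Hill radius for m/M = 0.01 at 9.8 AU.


r_H = a * (m/3M)^(1/3) = 9.8 * (0.01/3)^(1/3) = 1.4639

1.4639 AU


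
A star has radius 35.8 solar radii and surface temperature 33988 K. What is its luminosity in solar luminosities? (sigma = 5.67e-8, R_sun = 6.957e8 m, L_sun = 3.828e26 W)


R = 35.8 * 6.957e8 m = 2.490606e+10 m. L = 4*pi*R^2*sigma*T^4 = 4*pi*(2.490606e+10)^2 * 5.67e-8 * 33988^4 = 5.898008869e+32 W. L/L_sun = 5.898008869e+32 / 3.828e26 = 1.541e+06

1.541e+06 L_sun


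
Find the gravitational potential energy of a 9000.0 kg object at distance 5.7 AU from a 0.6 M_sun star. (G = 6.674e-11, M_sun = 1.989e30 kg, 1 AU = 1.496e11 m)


M = 0.6 * 1.989e30 kg = 1.1934e+30 kg; r = 5.7 AU * 1.496e11 m/AU = 8.5272e+11 m. U = -GM*m/r = -(6.674e-11 * 1.1934e+30 * 9000.0) / 8.5272e+11 = -8.406e+11

-8.406e+11 J
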